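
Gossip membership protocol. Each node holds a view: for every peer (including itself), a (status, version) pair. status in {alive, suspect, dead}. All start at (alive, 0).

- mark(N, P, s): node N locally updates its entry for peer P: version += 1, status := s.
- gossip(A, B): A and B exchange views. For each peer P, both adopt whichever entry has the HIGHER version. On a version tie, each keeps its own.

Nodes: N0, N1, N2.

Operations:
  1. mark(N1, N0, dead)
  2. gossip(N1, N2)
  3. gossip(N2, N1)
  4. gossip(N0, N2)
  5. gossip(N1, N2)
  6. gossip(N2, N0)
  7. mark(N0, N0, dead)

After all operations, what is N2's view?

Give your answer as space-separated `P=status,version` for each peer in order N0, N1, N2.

Op 1: N1 marks N0=dead -> (dead,v1)
Op 2: gossip N1<->N2 -> N1.N0=(dead,v1) N1.N1=(alive,v0) N1.N2=(alive,v0) | N2.N0=(dead,v1) N2.N1=(alive,v0) N2.N2=(alive,v0)
Op 3: gossip N2<->N1 -> N2.N0=(dead,v1) N2.N1=(alive,v0) N2.N2=(alive,v0) | N1.N0=(dead,v1) N1.N1=(alive,v0) N1.N2=(alive,v0)
Op 4: gossip N0<->N2 -> N0.N0=(dead,v1) N0.N1=(alive,v0) N0.N2=(alive,v0) | N2.N0=(dead,v1) N2.N1=(alive,v0) N2.N2=(alive,v0)
Op 5: gossip N1<->N2 -> N1.N0=(dead,v1) N1.N1=(alive,v0) N1.N2=(alive,v0) | N2.N0=(dead,v1) N2.N1=(alive,v0) N2.N2=(alive,v0)
Op 6: gossip N2<->N0 -> N2.N0=(dead,v1) N2.N1=(alive,v0) N2.N2=(alive,v0) | N0.N0=(dead,v1) N0.N1=(alive,v0) N0.N2=(alive,v0)
Op 7: N0 marks N0=dead -> (dead,v2)

Answer: N0=dead,1 N1=alive,0 N2=alive,0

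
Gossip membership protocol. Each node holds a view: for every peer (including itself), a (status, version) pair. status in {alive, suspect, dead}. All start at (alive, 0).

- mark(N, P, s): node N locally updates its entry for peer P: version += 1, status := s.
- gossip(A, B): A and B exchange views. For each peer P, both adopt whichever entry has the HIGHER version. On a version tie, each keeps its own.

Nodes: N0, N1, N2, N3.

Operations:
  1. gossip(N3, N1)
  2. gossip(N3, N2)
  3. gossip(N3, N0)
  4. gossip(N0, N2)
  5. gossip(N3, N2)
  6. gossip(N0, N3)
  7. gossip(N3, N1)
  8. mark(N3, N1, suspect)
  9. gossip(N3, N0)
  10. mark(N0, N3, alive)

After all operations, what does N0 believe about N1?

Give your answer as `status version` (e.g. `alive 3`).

Op 1: gossip N3<->N1 -> N3.N0=(alive,v0) N3.N1=(alive,v0) N3.N2=(alive,v0) N3.N3=(alive,v0) | N1.N0=(alive,v0) N1.N1=(alive,v0) N1.N2=(alive,v0) N1.N3=(alive,v0)
Op 2: gossip N3<->N2 -> N3.N0=(alive,v0) N3.N1=(alive,v0) N3.N2=(alive,v0) N3.N3=(alive,v0) | N2.N0=(alive,v0) N2.N1=(alive,v0) N2.N2=(alive,v0) N2.N3=(alive,v0)
Op 3: gossip N3<->N0 -> N3.N0=(alive,v0) N3.N1=(alive,v0) N3.N2=(alive,v0) N3.N3=(alive,v0) | N0.N0=(alive,v0) N0.N1=(alive,v0) N0.N2=(alive,v0) N0.N3=(alive,v0)
Op 4: gossip N0<->N2 -> N0.N0=(alive,v0) N0.N1=(alive,v0) N0.N2=(alive,v0) N0.N3=(alive,v0) | N2.N0=(alive,v0) N2.N1=(alive,v0) N2.N2=(alive,v0) N2.N3=(alive,v0)
Op 5: gossip N3<->N2 -> N3.N0=(alive,v0) N3.N1=(alive,v0) N3.N2=(alive,v0) N3.N3=(alive,v0) | N2.N0=(alive,v0) N2.N1=(alive,v0) N2.N2=(alive,v0) N2.N3=(alive,v0)
Op 6: gossip N0<->N3 -> N0.N0=(alive,v0) N0.N1=(alive,v0) N0.N2=(alive,v0) N0.N3=(alive,v0) | N3.N0=(alive,v0) N3.N1=(alive,v0) N3.N2=(alive,v0) N3.N3=(alive,v0)
Op 7: gossip N3<->N1 -> N3.N0=(alive,v0) N3.N1=(alive,v0) N3.N2=(alive,v0) N3.N3=(alive,v0) | N1.N0=(alive,v0) N1.N1=(alive,v0) N1.N2=(alive,v0) N1.N3=(alive,v0)
Op 8: N3 marks N1=suspect -> (suspect,v1)
Op 9: gossip N3<->N0 -> N3.N0=(alive,v0) N3.N1=(suspect,v1) N3.N2=(alive,v0) N3.N3=(alive,v0) | N0.N0=(alive,v0) N0.N1=(suspect,v1) N0.N2=(alive,v0) N0.N3=(alive,v0)
Op 10: N0 marks N3=alive -> (alive,v1)

Answer: suspect 1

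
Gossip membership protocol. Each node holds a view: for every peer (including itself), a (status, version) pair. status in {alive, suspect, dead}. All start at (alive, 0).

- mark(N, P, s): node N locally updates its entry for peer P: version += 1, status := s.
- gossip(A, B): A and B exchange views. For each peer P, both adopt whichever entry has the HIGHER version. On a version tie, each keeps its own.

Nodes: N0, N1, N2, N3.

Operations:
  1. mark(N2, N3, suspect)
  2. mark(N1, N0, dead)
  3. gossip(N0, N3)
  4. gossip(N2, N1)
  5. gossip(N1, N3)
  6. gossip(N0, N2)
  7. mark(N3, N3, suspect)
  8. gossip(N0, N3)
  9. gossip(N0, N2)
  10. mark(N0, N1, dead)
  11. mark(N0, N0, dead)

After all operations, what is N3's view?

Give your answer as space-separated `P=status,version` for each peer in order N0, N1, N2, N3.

Op 1: N2 marks N3=suspect -> (suspect,v1)
Op 2: N1 marks N0=dead -> (dead,v1)
Op 3: gossip N0<->N3 -> N0.N0=(alive,v0) N0.N1=(alive,v0) N0.N2=(alive,v0) N0.N3=(alive,v0) | N3.N0=(alive,v0) N3.N1=(alive,v0) N3.N2=(alive,v0) N3.N3=(alive,v0)
Op 4: gossip N2<->N1 -> N2.N0=(dead,v1) N2.N1=(alive,v0) N2.N2=(alive,v0) N2.N3=(suspect,v1) | N1.N0=(dead,v1) N1.N1=(alive,v0) N1.N2=(alive,v0) N1.N3=(suspect,v1)
Op 5: gossip N1<->N3 -> N1.N0=(dead,v1) N1.N1=(alive,v0) N1.N2=(alive,v0) N1.N3=(suspect,v1) | N3.N0=(dead,v1) N3.N1=(alive,v0) N3.N2=(alive,v0) N3.N3=(suspect,v1)
Op 6: gossip N0<->N2 -> N0.N0=(dead,v1) N0.N1=(alive,v0) N0.N2=(alive,v0) N0.N3=(suspect,v1) | N2.N0=(dead,v1) N2.N1=(alive,v0) N2.N2=(alive,v0) N2.N3=(suspect,v1)
Op 7: N3 marks N3=suspect -> (suspect,v2)
Op 8: gossip N0<->N3 -> N0.N0=(dead,v1) N0.N1=(alive,v0) N0.N2=(alive,v0) N0.N3=(suspect,v2) | N3.N0=(dead,v1) N3.N1=(alive,v0) N3.N2=(alive,v0) N3.N3=(suspect,v2)
Op 9: gossip N0<->N2 -> N0.N0=(dead,v1) N0.N1=(alive,v0) N0.N2=(alive,v0) N0.N3=(suspect,v2) | N2.N0=(dead,v1) N2.N1=(alive,v0) N2.N2=(alive,v0) N2.N3=(suspect,v2)
Op 10: N0 marks N1=dead -> (dead,v1)
Op 11: N0 marks N0=dead -> (dead,v2)

Answer: N0=dead,1 N1=alive,0 N2=alive,0 N3=suspect,2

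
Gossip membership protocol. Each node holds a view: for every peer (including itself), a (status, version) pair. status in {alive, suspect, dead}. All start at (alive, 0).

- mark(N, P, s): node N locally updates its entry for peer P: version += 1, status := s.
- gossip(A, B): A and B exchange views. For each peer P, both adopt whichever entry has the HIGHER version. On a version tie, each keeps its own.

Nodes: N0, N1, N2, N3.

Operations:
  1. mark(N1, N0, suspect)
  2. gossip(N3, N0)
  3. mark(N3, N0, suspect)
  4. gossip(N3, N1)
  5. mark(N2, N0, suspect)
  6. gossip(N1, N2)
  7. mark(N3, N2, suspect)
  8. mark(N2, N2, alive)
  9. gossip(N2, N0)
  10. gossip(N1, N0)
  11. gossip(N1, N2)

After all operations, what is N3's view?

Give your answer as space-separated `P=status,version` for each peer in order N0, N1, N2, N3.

Answer: N0=suspect,1 N1=alive,0 N2=suspect,1 N3=alive,0

Derivation:
Op 1: N1 marks N0=suspect -> (suspect,v1)
Op 2: gossip N3<->N0 -> N3.N0=(alive,v0) N3.N1=(alive,v0) N3.N2=(alive,v0) N3.N3=(alive,v0) | N0.N0=(alive,v0) N0.N1=(alive,v0) N0.N2=(alive,v0) N0.N3=(alive,v0)
Op 3: N3 marks N0=suspect -> (suspect,v1)
Op 4: gossip N3<->N1 -> N3.N0=(suspect,v1) N3.N1=(alive,v0) N3.N2=(alive,v0) N3.N3=(alive,v0) | N1.N0=(suspect,v1) N1.N1=(alive,v0) N1.N2=(alive,v0) N1.N3=(alive,v0)
Op 5: N2 marks N0=suspect -> (suspect,v1)
Op 6: gossip N1<->N2 -> N1.N0=(suspect,v1) N1.N1=(alive,v0) N1.N2=(alive,v0) N1.N3=(alive,v0) | N2.N0=(suspect,v1) N2.N1=(alive,v0) N2.N2=(alive,v0) N2.N3=(alive,v0)
Op 7: N3 marks N2=suspect -> (suspect,v1)
Op 8: N2 marks N2=alive -> (alive,v1)
Op 9: gossip N2<->N0 -> N2.N0=(suspect,v1) N2.N1=(alive,v0) N2.N2=(alive,v1) N2.N3=(alive,v0) | N0.N0=(suspect,v1) N0.N1=(alive,v0) N0.N2=(alive,v1) N0.N3=(alive,v0)
Op 10: gossip N1<->N0 -> N1.N0=(suspect,v1) N1.N1=(alive,v0) N1.N2=(alive,v1) N1.N3=(alive,v0) | N0.N0=(suspect,v1) N0.N1=(alive,v0) N0.N2=(alive,v1) N0.N3=(alive,v0)
Op 11: gossip N1<->N2 -> N1.N0=(suspect,v1) N1.N1=(alive,v0) N1.N2=(alive,v1) N1.N3=(alive,v0) | N2.N0=(suspect,v1) N2.N1=(alive,v0) N2.N2=(alive,v1) N2.N3=(alive,v0)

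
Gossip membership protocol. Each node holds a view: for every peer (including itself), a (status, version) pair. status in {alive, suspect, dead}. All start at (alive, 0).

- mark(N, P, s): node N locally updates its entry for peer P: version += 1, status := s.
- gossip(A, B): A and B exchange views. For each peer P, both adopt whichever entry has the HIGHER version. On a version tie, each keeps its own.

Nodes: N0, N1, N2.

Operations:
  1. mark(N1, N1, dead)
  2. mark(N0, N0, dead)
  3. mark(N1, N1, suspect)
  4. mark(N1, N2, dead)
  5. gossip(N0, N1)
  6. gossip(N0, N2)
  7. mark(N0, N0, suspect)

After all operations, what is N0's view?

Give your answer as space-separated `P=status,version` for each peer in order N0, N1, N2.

Answer: N0=suspect,2 N1=suspect,2 N2=dead,1

Derivation:
Op 1: N1 marks N1=dead -> (dead,v1)
Op 2: N0 marks N0=dead -> (dead,v1)
Op 3: N1 marks N1=suspect -> (suspect,v2)
Op 4: N1 marks N2=dead -> (dead,v1)
Op 5: gossip N0<->N1 -> N0.N0=(dead,v1) N0.N1=(suspect,v2) N0.N2=(dead,v1) | N1.N0=(dead,v1) N1.N1=(suspect,v2) N1.N2=(dead,v1)
Op 6: gossip N0<->N2 -> N0.N0=(dead,v1) N0.N1=(suspect,v2) N0.N2=(dead,v1) | N2.N0=(dead,v1) N2.N1=(suspect,v2) N2.N2=(dead,v1)
Op 7: N0 marks N0=suspect -> (suspect,v2)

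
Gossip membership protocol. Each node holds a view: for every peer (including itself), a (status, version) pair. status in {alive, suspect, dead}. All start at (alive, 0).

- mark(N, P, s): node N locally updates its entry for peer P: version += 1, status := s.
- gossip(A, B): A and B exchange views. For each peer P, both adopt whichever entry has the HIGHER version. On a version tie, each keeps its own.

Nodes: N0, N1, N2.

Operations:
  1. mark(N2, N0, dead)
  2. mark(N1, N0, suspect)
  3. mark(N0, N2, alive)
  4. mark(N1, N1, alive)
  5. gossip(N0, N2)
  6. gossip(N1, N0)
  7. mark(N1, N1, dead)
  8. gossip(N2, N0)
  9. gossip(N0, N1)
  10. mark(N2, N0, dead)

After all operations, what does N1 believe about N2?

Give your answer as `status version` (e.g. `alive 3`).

Answer: alive 1

Derivation:
Op 1: N2 marks N0=dead -> (dead,v1)
Op 2: N1 marks N0=suspect -> (suspect,v1)
Op 3: N0 marks N2=alive -> (alive,v1)
Op 4: N1 marks N1=alive -> (alive,v1)
Op 5: gossip N0<->N2 -> N0.N0=(dead,v1) N0.N1=(alive,v0) N0.N2=(alive,v1) | N2.N0=(dead,v1) N2.N1=(alive,v0) N2.N2=(alive,v1)
Op 6: gossip N1<->N0 -> N1.N0=(suspect,v1) N1.N1=(alive,v1) N1.N2=(alive,v1) | N0.N0=(dead,v1) N0.N1=(alive,v1) N0.N2=(alive,v1)
Op 7: N1 marks N1=dead -> (dead,v2)
Op 8: gossip N2<->N0 -> N2.N0=(dead,v1) N2.N1=(alive,v1) N2.N2=(alive,v1) | N0.N0=(dead,v1) N0.N1=(alive,v1) N0.N2=(alive,v1)
Op 9: gossip N0<->N1 -> N0.N0=(dead,v1) N0.N1=(dead,v2) N0.N2=(alive,v1) | N1.N0=(suspect,v1) N1.N1=(dead,v2) N1.N2=(alive,v1)
Op 10: N2 marks N0=dead -> (dead,v2)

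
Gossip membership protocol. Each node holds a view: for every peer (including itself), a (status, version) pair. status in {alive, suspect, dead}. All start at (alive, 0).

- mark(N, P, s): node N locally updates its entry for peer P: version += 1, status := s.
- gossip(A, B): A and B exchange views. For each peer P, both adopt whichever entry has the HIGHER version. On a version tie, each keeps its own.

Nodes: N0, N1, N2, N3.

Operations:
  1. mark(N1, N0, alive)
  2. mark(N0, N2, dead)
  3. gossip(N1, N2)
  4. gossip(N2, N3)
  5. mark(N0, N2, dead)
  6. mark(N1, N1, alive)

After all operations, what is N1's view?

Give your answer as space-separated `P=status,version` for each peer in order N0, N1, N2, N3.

Answer: N0=alive,1 N1=alive,1 N2=alive,0 N3=alive,0

Derivation:
Op 1: N1 marks N0=alive -> (alive,v1)
Op 2: N0 marks N2=dead -> (dead,v1)
Op 3: gossip N1<->N2 -> N1.N0=(alive,v1) N1.N1=(alive,v0) N1.N2=(alive,v0) N1.N3=(alive,v0) | N2.N0=(alive,v1) N2.N1=(alive,v0) N2.N2=(alive,v0) N2.N3=(alive,v0)
Op 4: gossip N2<->N3 -> N2.N0=(alive,v1) N2.N1=(alive,v0) N2.N2=(alive,v0) N2.N3=(alive,v0) | N3.N0=(alive,v1) N3.N1=(alive,v0) N3.N2=(alive,v0) N3.N3=(alive,v0)
Op 5: N0 marks N2=dead -> (dead,v2)
Op 6: N1 marks N1=alive -> (alive,v1)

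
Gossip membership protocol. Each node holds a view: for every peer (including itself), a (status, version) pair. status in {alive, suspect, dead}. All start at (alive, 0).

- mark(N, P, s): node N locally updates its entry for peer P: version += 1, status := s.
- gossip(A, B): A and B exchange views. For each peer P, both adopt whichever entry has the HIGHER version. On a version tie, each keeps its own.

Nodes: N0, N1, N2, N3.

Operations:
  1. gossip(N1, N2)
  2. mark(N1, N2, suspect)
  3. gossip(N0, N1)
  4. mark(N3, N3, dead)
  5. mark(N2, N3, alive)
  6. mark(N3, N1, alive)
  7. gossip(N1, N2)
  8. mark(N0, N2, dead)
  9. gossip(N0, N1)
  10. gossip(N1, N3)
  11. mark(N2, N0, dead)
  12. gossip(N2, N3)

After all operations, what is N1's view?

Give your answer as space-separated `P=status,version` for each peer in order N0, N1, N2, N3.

Op 1: gossip N1<->N2 -> N1.N0=(alive,v0) N1.N1=(alive,v0) N1.N2=(alive,v0) N1.N3=(alive,v0) | N2.N0=(alive,v0) N2.N1=(alive,v0) N2.N2=(alive,v0) N2.N3=(alive,v0)
Op 2: N1 marks N2=suspect -> (suspect,v1)
Op 3: gossip N0<->N1 -> N0.N0=(alive,v0) N0.N1=(alive,v0) N0.N2=(suspect,v1) N0.N3=(alive,v0) | N1.N0=(alive,v0) N1.N1=(alive,v0) N1.N2=(suspect,v1) N1.N3=(alive,v0)
Op 4: N3 marks N3=dead -> (dead,v1)
Op 5: N2 marks N3=alive -> (alive,v1)
Op 6: N3 marks N1=alive -> (alive,v1)
Op 7: gossip N1<->N2 -> N1.N0=(alive,v0) N1.N1=(alive,v0) N1.N2=(suspect,v1) N1.N3=(alive,v1) | N2.N0=(alive,v0) N2.N1=(alive,v0) N2.N2=(suspect,v1) N2.N3=(alive,v1)
Op 8: N0 marks N2=dead -> (dead,v2)
Op 9: gossip N0<->N1 -> N0.N0=(alive,v0) N0.N1=(alive,v0) N0.N2=(dead,v2) N0.N3=(alive,v1) | N1.N0=(alive,v0) N1.N1=(alive,v0) N1.N2=(dead,v2) N1.N3=(alive,v1)
Op 10: gossip N1<->N3 -> N1.N0=(alive,v0) N1.N1=(alive,v1) N1.N2=(dead,v2) N1.N3=(alive,v1) | N3.N0=(alive,v0) N3.N1=(alive,v1) N3.N2=(dead,v2) N3.N3=(dead,v1)
Op 11: N2 marks N0=dead -> (dead,v1)
Op 12: gossip N2<->N3 -> N2.N0=(dead,v1) N2.N1=(alive,v1) N2.N2=(dead,v2) N2.N3=(alive,v1) | N3.N0=(dead,v1) N3.N1=(alive,v1) N3.N2=(dead,v2) N3.N3=(dead,v1)

Answer: N0=alive,0 N1=alive,1 N2=dead,2 N3=alive,1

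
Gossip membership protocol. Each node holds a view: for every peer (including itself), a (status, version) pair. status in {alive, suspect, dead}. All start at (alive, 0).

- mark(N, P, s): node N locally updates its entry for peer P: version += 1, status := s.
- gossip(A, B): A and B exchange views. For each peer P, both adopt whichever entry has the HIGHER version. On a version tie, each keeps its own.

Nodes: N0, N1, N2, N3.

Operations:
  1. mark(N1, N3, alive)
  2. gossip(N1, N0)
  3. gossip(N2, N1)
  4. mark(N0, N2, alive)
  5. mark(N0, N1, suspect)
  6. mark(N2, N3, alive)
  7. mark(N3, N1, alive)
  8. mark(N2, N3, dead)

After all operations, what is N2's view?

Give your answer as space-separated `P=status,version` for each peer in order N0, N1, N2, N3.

Op 1: N1 marks N3=alive -> (alive,v1)
Op 2: gossip N1<->N0 -> N1.N0=(alive,v0) N1.N1=(alive,v0) N1.N2=(alive,v0) N1.N3=(alive,v1) | N0.N0=(alive,v0) N0.N1=(alive,v0) N0.N2=(alive,v0) N0.N3=(alive,v1)
Op 3: gossip N2<->N1 -> N2.N0=(alive,v0) N2.N1=(alive,v0) N2.N2=(alive,v0) N2.N3=(alive,v1) | N1.N0=(alive,v0) N1.N1=(alive,v0) N1.N2=(alive,v0) N1.N3=(alive,v1)
Op 4: N0 marks N2=alive -> (alive,v1)
Op 5: N0 marks N1=suspect -> (suspect,v1)
Op 6: N2 marks N3=alive -> (alive,v2)
Op 7: N3 marks N1=alive -> (alive,v1)
Op 8: N2 marks N3=dead -> (dead,v3)

Answer: N0=alive,0 N1=alive,0 N2=alive,0 N3=dead,3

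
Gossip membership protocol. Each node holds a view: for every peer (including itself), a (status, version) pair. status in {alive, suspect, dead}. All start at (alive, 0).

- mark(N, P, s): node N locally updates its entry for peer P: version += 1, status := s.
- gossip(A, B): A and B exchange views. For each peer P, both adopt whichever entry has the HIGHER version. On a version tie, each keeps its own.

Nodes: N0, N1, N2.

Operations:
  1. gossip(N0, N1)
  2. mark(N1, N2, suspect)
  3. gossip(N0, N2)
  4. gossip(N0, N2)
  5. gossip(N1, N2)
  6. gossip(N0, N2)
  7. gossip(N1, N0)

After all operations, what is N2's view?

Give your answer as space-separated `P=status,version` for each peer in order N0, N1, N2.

Answer: N0=alive,0 N1=alive,0 N2=suspect,1

Derivation:
Op 1: gossip N0<->N1 -> N0.N0=(alive,v0) N0.N1=(alive,v0) N0.N2=(alive,v0) | N1.N0=(alive,v0) N1.N1=(alive,v0) N1.N2=(alive,v0)
Op 2: N1 marks N2=suspect -> (suspect,v1)
Op 3: gossip N0<->N2 -> N0.N0=(alive,v0) N0.N1=(alive,v0) N0.N2=(alive,v0) | N2.N0=(alive,v0) N2.N1=(alive,v0) N2.N2=(alive,v0)
Op 4: gossip N0<->N2 -> N0.N0=(alive,v0) N0.N1=(alive,v0) N0.N2=(alive,v0) | N2.N0=(alive,v0) N2.N1=(alive,v0) N2.N2=(alive,v0)
Op 5: gossip N1<->N2 -> N1.N0=(alive,v0) N1.N1=(alive,v0) N1.N2=(suspect,v1) | N2.N0=(alive,v0) N2.N1=(alive,v0) N2.N2=(suspect,v1)
Op 6: gossip N0<->N2 -> N0.N0=(alive,v0) N0.N1=(alive,v0) N0.N2=(suspect,v1) | N2.N0=(alive,v0) N2.N1=(alive,v0) N2.N2=(suspect,v1)
Op 7: gossip N1<->N0 -> N1.N0=(alive,v0) N1.N1=(alive,v0) N1.N2=(suspect,v1) | N0.N0=(alive,v0) N0.N1=(alive,v0) N0.N2=(suspect,v1)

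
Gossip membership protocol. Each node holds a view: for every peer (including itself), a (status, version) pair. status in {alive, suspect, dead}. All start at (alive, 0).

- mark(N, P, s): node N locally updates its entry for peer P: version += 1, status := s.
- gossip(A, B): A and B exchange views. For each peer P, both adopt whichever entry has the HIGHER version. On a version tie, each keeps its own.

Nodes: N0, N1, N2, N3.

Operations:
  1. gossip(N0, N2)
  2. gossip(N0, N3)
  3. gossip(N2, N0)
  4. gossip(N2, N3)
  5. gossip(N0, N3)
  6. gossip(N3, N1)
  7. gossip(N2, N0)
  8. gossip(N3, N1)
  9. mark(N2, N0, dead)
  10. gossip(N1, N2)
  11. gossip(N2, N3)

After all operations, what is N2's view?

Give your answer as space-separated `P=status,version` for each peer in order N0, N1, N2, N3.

Answer: N0=dead,1 N1=alive,0 N2=alive,0 N3=alive,0

Derivation:
Op 1: gossip N0<->N2 -> N0.N0=(alive,v0) N0.N1=(alive,v0) N0.N2=(alive,v0) N0.N3=(alive,v0) | N2.N0=(alive,v0) N2.N1=(alive,v0) N2.N2=(alive,v0) N2.N3=(alive,v0)
Op 2: gossip N0<->N3 -> N0.N0=(alive,v0) N0.N1=(alive,v0) N0.N2=(alive,v0) N0.N3=(alive,v0) | N3.N0=(alive,v0) N3.N1=(alive,v0) N3.N2=(alive,v0) N3.N3=(alive,v0)
Op 3: gossip N2<->N0 -> N2.N0=(alive,v0) N2.N1=(alive,v0) N2.N2=(alive,v0) N2.N3=(alive,v0) | N0.N0=(alive,v0) N0.N1=(alive,v0) N0.N2=(alive,v0) N0.N3=(alive,v0)
Op 4: gossip N2<->N3 -> N2.N0=(alive,v0) N2.N1=(alive,v0) N2.N2=(alive,v0) N2.N3=(alive,v0) | N3.N0=(alive,v0) N3.N1=(alive,v0) N3.N2=(alive,v0) N3.N3=(alive,v0)
Op 5: gossip N0<->N3 -> N0.N0=(alive,v0) N0.N1=(alive,v0) N0.N2=(alive,v0) N0.N3=(alive,v0) | N3.N0=(alive,v0) N3.N1=(alive,v0) N3.N2=(alive,v0) N3.N3=(alive,v0)
Op 6: gossip N3<->N1 -> N3.N0=(alive,v0) N3.N1=(alive,v0) N3.N2=(alive,v0) N3.N3=(alive,v0) | N1.N0=(alive,v0) N1.N1=(alive,v0) N1.N2=(alive,v0) N1.N3=(alive,v0)
Op 7: gossip N2<->N0 -> N2.N0=(alive,v0) N2.N1=(alive,v0) N2.N2=(alive,v0) N2.N3=(alive,v0) | N0.N0=(alive,v0) N0.N1=(alive,v0) N0.N2=(alive,v0) N0.N3=(alive,v0)
Op 8: gossip N3<->N1 -> N3.N0=(alive,v0) N3.N1=(alive,v0) N3.N2=(alive,v0) N3.N3=(alive,v0) | N1.N0=(alive,v0) N1.N1=(alive,v0) N1.N2=(alive,v0) N1.N3=(alive,v0)
Op 9: N2 marks N0=dead -> (dead,v1)
Op 10: gossip N1<->N2 -> N1.N0=(dead,v1) N1.N1=(alive,v0) N1.N2=(alive,v0) N1.N3=(alive,v0) | N2.N0=(dead,v1) N2.N1=(alive,v0) N2.N2=(alive,v0) N2.N3=(alive,v0)
Op 11: gossip N2<->N3 -> N2.N0=(dead,v1) N2.N1=(alive,v0) N2.N2=(alive,v0) N2.N3=(alive,v0) | N3.N0=(dead,v1) N3.N1=(alive,v0) N3.N2=(alive,v0) N3.N3=(alive,v0)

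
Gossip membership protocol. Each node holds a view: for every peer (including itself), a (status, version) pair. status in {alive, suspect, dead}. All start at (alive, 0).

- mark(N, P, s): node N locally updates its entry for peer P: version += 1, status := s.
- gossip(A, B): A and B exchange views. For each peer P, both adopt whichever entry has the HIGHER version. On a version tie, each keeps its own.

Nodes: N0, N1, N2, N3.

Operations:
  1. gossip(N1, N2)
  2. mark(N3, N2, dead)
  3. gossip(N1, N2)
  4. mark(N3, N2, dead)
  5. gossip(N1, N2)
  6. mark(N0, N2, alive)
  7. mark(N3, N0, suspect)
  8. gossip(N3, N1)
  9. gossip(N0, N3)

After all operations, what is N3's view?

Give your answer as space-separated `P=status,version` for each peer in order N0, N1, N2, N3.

Answer: N0=suspect,1 N1=alive,0 N2=dead,2 N3=alive,0

Derivation:
Op 1: gossip N1<->N2 -> N1.N0=(alive,v0) N1.N1=(alive,v0) N1.N2=(alive,v0) N1.N3=(alive,v0) | N2.N0=(alive,v0) N2.N1=(alive,v0) N2.N2=(alive,v0) N2.N3=(alive,v0)
Op 2: N3 marks N2=dead -> (dead,v1)
Op 3: gossip N1<->N2 -> N1.N0=(alive,v0) N1.N1=(alive,v0) N1.N2=(alive,v0) N1.N3=(alive,v0) | N2.N0=(alive,v0) N2.N1=(alive,v0) N2.N2=(alive,v0) N2.N3=(alive,v0)
Op 4: N3 marks N2=dead -> (dead,v2)
Op 5: gossip N1<->N2 -> N1.N0=(alive,v0) N1.N1=(alive,v0) N1.N2=(alive,v0) N1.N3=(alive,v0) | N2.N0=(alive,v0) N2.N1=(alive,v0) N2.N2=(alive,v0) N2.N3=(alive,v0)
Op 6: N0 marks N2=alive -> (alive,v1)
Op 7: N3 marks N0=suspect -> (suspect,v1)
Op 8: gossip N3<->N1 -> N3.N0=(suspect,v1) N3.N1=(alive,v0) N3.N2=(dead,v2) N3.N3=(alive,v0) | N1.N0=(suspect,v1) N1.N1=(alive,v0) N1.N2=(dead,v2) N1.N3=(alive,v0)
Op 9: gossip N0<->N3 -> N0.N0=(suspect,v1) N0.N1=(alive,v0) N0.N2=(dead,v2) N0.N3=(alive,v0) | N3.N0=(suspect,v1) N3.N1=(alive,v0) N3.N2=(dead,v2) N3.N3=(alive,v0)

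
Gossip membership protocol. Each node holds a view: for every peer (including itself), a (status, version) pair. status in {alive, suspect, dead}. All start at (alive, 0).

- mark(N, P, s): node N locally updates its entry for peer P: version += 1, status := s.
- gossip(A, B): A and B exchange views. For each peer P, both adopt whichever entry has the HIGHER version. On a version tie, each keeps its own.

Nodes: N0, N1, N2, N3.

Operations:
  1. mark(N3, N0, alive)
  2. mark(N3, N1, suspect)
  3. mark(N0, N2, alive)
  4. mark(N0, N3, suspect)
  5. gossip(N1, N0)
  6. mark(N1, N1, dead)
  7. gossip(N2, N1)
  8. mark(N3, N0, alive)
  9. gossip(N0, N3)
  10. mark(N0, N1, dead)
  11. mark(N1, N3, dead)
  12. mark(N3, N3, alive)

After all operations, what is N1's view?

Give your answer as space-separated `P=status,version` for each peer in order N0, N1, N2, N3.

Op 1: N3 marks N0=alive -> (alive,v1)
Op 2: N3 marks N1=suspect -> (suspect,v1)
Op 3: N0 marks N2=alive -> (alive,v1)
Op 4: N0 marks N3=suspect -> (suspect,v1)
Op 5: gossip N1<->N0 -> N1.N0=(alive,v0) N1.N1=(alive,v0) N1.N2=(alive,v1) N1.N3=(suspect,v1) | N0.N0=(alive,v0) N0.N1=(alive,v0) N0.N2=(alive,v1) N0.N3=(suspect,v1)
Op 6: N1 marks N1=dead -> (dead,v1)
Op 7: gossip N2<->N1 -> N2.N0=(alive,v0) N2.N1=(dead,v1) N2.N2=(alive,v1) N2.N3=(suspect,v1) | N1.N0=(alive,v0) N1.N1=(dead,v1) N1.N2=(alive,v1) N1.N3=(suspect,v1)
Op 8: N3 marks N0=alive -> (alive,v2)
Op 9: gossip N0<->N3 -> N0.N0=(alive,v2) N0.N1=(suspect,v1) N0.N2=(alive,v1) N0.N3=(suspect,v1) | N3.N0=(alive,v2) N3.N1=(suspect,v1) N3.N2=(alive,v1) N3.N3=(suspect,v1)
Op 10: N0 marks N1=dead -> (dead,v2)
Op 11: N1 marks N3=dead -> (dead,v2)
Op 12: N3 marks N3=alive -> (alive,v2)

Answer: N0=alive,0 N1=dead,1 N2=alive,1 N3=dead,2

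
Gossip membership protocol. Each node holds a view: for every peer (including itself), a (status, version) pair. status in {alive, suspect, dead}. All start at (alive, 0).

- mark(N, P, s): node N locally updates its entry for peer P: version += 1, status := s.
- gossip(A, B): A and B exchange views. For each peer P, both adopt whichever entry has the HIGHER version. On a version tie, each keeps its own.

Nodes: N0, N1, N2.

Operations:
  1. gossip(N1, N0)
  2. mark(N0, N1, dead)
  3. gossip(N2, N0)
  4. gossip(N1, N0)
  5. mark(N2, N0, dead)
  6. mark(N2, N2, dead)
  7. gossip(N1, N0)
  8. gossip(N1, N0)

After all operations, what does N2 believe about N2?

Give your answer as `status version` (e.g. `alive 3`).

Answer: dead 1

Derivation:
Op 1: gossip N1<->N0 -> N1.N0=(alive,v0) N1.N1=(alive,v0) N1.N2=(alive,v0) | N0.N0=(alive,v0) N0.N1=(alive,v0) N0.N2=(alive,v0)
Op 2: N0 marks N1=dead -> (dead,v1)
Op 3: gossip N2<->N0 -> N2.N0=(alive,v0) N2.N1=(dead,v1) N2.N2=(alive,v0) | N0.N0=(alive,v0) N0.N1=(dead,v1) N0.N2=(alive,v0)
Op 4: gossip N1<->N0 -> N1.N0=(alive,v0) N1.N1=(dead,v1) N1.N2=(alive,v0) | N0.N0=(alive,v0) N0.N1=(dead,v1) N0.N2=(alive,v0)
Op 5: N2 marks N0=dead -> (dead,v1)
Op 6: N2 marks N2=dead -> (dead,v1)
Op 7: gossip N1<->N0 -> N1.N0=(alive,v0) N1.N1=(dead,v1) N1.N2=(alive,v0) | N0.N0=(alive,v0) N0.N1=(dead,v1) N0.N2=(alive,v0)
Op 8: gossip N1<->N0 -> N1.N0=(alive,v0) N1.N1=(dead,v1) N1.N2=(alive,v0) | N0.N0=(alive,v0) N0.N1=(dead,v1) N0.N2=(alive,v0)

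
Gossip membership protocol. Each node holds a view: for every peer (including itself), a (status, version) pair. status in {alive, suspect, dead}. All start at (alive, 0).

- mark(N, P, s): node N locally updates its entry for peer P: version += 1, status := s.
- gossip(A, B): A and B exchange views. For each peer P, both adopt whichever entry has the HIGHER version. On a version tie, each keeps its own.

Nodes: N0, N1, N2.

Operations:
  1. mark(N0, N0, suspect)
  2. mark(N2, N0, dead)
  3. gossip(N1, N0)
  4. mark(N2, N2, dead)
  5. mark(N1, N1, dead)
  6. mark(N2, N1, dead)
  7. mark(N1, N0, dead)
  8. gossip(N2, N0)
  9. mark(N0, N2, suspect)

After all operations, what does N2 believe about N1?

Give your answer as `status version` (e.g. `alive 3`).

Op 1: N0 marks N0=suspect -> (suspect,v1)
Op 2: N2 marks N0=dead -> (dead,v1)
Op 3: gossip N1<->N0 -> N1.N0=(suspect,v1) N1.N1=(alive,v0) N1.N2=(alive,v0) | N0.N0=(suspect,v1) N0.N1=(alive,v0) N0.N2=(alive,v0)
Op 4: N2 marks N2=dead -> (dead,v1)
Op 5: N1 marks N1=dead -> (dead,v1)
Op 6: N2 marks N1=dead -> (dead,v1)
Op 7: N1 marks N0=dead -> (dead,v2)
Op 8: gossip N2<->N0 -> N2.N0=(dead,v1) N2.N1=(dead,v1) N2.N2=(dead,v1) | N0.N0=(suspect,v1) N0.N1=(dead,v1) N0.N2=(dead,v1)
Op 9: N0 marks N2=suspect -> (suspect,v2)

Answer: dead 1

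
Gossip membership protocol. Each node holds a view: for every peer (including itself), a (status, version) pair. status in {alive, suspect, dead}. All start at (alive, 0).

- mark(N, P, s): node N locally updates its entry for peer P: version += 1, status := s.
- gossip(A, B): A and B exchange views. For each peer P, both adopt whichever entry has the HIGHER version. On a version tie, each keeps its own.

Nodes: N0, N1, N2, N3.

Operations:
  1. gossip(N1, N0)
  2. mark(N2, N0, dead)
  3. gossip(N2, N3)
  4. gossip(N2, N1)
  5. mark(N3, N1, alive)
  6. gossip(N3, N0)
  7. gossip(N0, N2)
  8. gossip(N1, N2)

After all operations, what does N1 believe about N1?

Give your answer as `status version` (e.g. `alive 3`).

Answer: alive 1

Derivation:
Op 1: gossip N1<->N0 -> N1.N0=(alive,v0) N1.N1=(alive,v0) N1.N2=(alive,v0) N1.N3=(alive,v0) | N0.N0=(alive,v0) N0.N1=(alive,v0) N0.N2=(alive,v0) N0.N3=(alive,v0)
Op 2: N2 marks N0=dead -> (dead,v1)
Op 3: gossip N2<->N3 -> N2.N0=(dead,v1) N2.N1=(alive,v0) N2.N2=(alive,v0) N2.N3=(alive,v0) | N3.N0=(dead,v1) N3.N1=(alive,v0) N3.N2=(alive,v0) N3.N3=(alive,v0)
Op 4: gossip N2<->N1 -> N2.N0=(dead,v1) N2.N1=(alive,v0) N2.N2=(alive,v0) N2.N3=(alive,v0) | N1.N0=(dead,v1) N1.N1=(alive,v0) N1.N2=(alive,v0) N1.N3=(alive,v0)
Op 5: N3 marks N1=alive -> (alive,v1)
Op 6: gossip N3<->N0 -> N3.N0=(dead,v1) N3.N1=(alive,v1) N3.N2=(alive,v0) N3.N3=(alive,v0) | N0.N0=(dead,v1) N0.N1=(alive,v1) N0.N2=(alive,v0) N0.N3=(alive,v0)
Op 7: gossip N0<->N2 -> N0.N0=(dead,v1) N0.N1=(alive,v1) N0.N2=(alive,v0) N0.N3=(alive,v0) | N2.N0=(dead,v1) N2.N1=(alive,v1) N2.N2=(alive,v0) N2.N3=(alive,v0)
Op 8: gossip N1<->N2 -> N1.N0=(dead,v1) N1.N1=(alive,v1) N1.N2=(alive,v0) N1.N3=(alive,v0) | N2.N0=(dead,v1) N2.N1=(alive,v1) N2.N2=(alive,v0) N2.N3=(alive,v0)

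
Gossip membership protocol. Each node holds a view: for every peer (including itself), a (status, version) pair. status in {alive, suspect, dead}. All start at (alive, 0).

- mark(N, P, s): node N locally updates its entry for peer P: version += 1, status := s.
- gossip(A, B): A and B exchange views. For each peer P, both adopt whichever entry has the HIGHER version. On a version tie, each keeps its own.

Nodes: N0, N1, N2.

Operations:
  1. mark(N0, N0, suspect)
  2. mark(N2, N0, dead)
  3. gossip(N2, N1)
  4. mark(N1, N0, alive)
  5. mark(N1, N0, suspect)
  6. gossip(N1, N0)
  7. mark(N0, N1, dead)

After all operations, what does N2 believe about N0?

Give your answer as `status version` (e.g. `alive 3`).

Op 1: N0 marks N0=suspect -> (suspect,v1)
Op 2: N2 marks N0=dead -> (dead,v1)
Op 3: gossip N2<->N1 -> N2.N0=(dead,v1) N2.N1=(alive,v0) N2.N2=(alive,v0) | N1.N0=(dead,v1) N1.N1=(alive,v0) N1.N2=(alive,v0)
Op 4: N1 marks N0=alive -> (alive,v2)
Op 5: N1 marks N0=suspect -> (suspect,v3)
Op 6: gossip N1<->N0 -> N1.N0=(suspect,v3) N1.N1=(alive,v0) N1.N2=(alive,v0) | N0.N0=(suspect,v3) N0.N1=(alive,v0) N0.N2=(alive,v0)
Op 7: N0 marks N1=dead -> (dead,v1)

Answer: dead 1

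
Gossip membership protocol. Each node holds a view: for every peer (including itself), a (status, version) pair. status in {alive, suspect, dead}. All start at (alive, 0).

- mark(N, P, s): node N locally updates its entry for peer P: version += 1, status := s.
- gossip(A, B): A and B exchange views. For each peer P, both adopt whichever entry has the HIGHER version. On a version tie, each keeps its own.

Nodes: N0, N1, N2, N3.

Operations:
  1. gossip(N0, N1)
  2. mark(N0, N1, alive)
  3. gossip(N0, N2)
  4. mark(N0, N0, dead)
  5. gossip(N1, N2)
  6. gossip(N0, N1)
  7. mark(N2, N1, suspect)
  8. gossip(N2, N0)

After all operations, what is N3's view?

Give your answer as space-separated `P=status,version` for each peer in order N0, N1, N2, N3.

Answer: N0=alive,0 N1=alive,0 N2=alive,0 N3=alive,0

Derivation:
Op 1: gossip N0<->N1 -> N0.N0=(alive,v0) N0.N1=(alive,v0) N0.N2=(alive,v0) N0.N3=(alive,v0) | N1.N0=(alive,v0) N1.N1=(alive,v0) N1.N2=(alive,v0) N1.N3=(alive,v0)
Op 2: N0 marks N1=alive -> (alive,v1)
Op 3: gossip N0<->N2 -> N0.N0=(alive,v0) N0.N1=(alive,v1) N0.N2=(alive,v0) N0.N3=(alive,v0) | N2.N0=(alive,v0) N2.N1=(alive,v1) N2.N2=(alive,v0) N2.N3=(alive,v0)
Op 4: N0 marks N0=dead -> (dead,v1)
Op 5: gossip N1<->N2 -> N1.N0=(alive,v0) N1.N1=(alive,v1) N1.N2=(alive,v0) N1.N3=(alive,v0) | N2.N0=(alive,v0) N2.N1=(alive,v1) N2.N2=(alive,v0) N2.N3=(alive,v0)
Op 6: gossip N0<->N1 -> N0.N0=(dead,v1) N0.N1=(alive,v1) N0.N2=(alive,v0) N0.N3=(alive,v0) | N1.N0=(dead,v1) N1.N1=(alive,v1) N1.N2=(alive,v0) N1.N3=(alive,v0)
Op 7: N2 marks N1=suspect -> (suspect,v2)
Op 8: gossip N2<->N0 -> N2.N0=(dead,v1) N2.N1=(suspect,v2) N2.N2=(alive,v0) N2.N3=(alive,v0) | N0.N0=(dead,v1) N0.N1=(suspect,v2) N0.N2=(alive,v0) N0.N3=(alive,v0)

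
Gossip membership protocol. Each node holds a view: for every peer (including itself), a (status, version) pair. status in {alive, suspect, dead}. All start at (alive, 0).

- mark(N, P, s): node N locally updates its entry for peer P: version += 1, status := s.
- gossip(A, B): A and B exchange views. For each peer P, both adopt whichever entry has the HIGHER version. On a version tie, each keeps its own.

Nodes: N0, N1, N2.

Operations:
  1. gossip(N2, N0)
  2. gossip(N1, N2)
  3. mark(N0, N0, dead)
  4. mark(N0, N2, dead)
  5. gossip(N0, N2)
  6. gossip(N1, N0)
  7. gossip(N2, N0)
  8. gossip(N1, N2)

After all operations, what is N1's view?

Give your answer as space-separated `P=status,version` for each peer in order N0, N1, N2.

Answer: N0=dead,1 N1=alive,0 N2=dead,1

Derivation:
Op 1: gossip N2<->N0 -> N2.N0=(alive,v0) N2.N1=(alive,v0) N2.N2=(alive,v0) | N0.N0=(alive,v0) N0.N1=(alive,v0) N0.N2=(alive,v0)
Op 2: gossip N1<->N2 -> N1.N0=(alive,v0) N1.N1=(alive,v0) N1.N2=(alive,v0) | N2.N0=(alive,v0) N2.N1=(alive,v0) N2.N2=(alive,v0)
Op 3: N0 marks N0=dead -> (dead,v1)
Op 4: N0 marks N2=dead -> (dead,v1)
Op 5: gossip N0<->N2 -> N0.N0=(dead,v1) N0.N1=(alive,v0) N0.N2=(dead,v1) | N2.N0=(dead,v1) N2.N1=(alive,v0) N2.N2=(dead,v1)
Op 6: gossip N1<->N0 -> N1.N0=(dead,v1) N1.N1=(alive,v0) N1.N2=(dead,v1) | N0.N0=(dead,v1) N0.N1=(alive,v0) N0.N2=(dead,v1)
Op 7: gossip N2<->N0 -> N2.N0=(dead,v1) N2.N1=(alive,v0) N2.N2=(dead,v1) | N0.N0=(dead,v1) N0.N1=(alive,v0) N0.N2=(dead,v1)
Op 8: gossip N1<->N2 -> N1.N0=(dead,v1) N1.N1=(alive,v0) N1.N2=(dead,v1) | N2.N0=(dead,v1) N2.N1=(alive,v0) N2.N2=(dead,v1)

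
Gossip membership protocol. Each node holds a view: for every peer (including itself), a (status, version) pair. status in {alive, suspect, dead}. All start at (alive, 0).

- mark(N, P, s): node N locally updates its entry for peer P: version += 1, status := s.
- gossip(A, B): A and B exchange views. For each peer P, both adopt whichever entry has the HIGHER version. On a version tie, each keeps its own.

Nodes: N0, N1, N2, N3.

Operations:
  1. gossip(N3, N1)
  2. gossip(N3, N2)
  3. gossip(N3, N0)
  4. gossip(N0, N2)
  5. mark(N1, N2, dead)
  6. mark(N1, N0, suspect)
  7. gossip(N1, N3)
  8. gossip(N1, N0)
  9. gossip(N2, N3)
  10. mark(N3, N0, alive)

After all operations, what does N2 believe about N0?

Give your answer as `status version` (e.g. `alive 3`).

Answer: suspect 1

Derivation:
Op 1: gossip N3<->N1 -> N3.N0=(alive,v0) N3.N1=(alive,v0) N3.N2=(alive,v0) N3.N3=(alive,v0) | N1.N0=(alive,v0) N1.N1=(alive,v0) N1.N2=(alive,v0) N1.N3=(alive,v0)
Op 2: gossip N3<->N2 -> N3.N0=(alive,v0) N3.N1=(alive,v0) N3.N2=(alive,v0) N3.N3=(alive,v0) | N2.N0=(alive,v0) N2.N1=(alive,v0) N2.N2=(alive,v0) N2.N3=(alive,v0)
Op 3: gossip N3<->N0 -> N3.N0=(alive,v0) N3.N1=(alive,v0) N3.N2=(alive,v0) N3.N3=(alive,v0) | N0.N0=(alive,v0) N0.N1=(alive,v0) N0.N2=(alive,v0) N0.N3=(alive,v0)
Op 4: gossip N0<->N2 -> N0.N0=(alive,v0) N0.N1=(alive,v0) N0.N2=(alive,v0) N0.N3=(alive,v0) | N2.N0=(alive,v0) N2.N1=(alive,v0) N2.N2=(alive,v0) N2.N3=(alive,v0)
Op 5: N1 marks N2=dead -> (dead,v1)
Op 6: N1 marks N0=suspect -> (suspect,v1)
Op 7: gossip N1<->N3 -> N1.N0=(suspect,v1) N1.N1=(alive,v0) N1.N2=(dead,v1) N1.N3=(alive,v0) | N3.N0=(suspect,v1) N3.N1=(alive,v0) N3.N2=(dead,v1) N3.N3=(alive,v0)
Op 8: gossip N1<->N0 -> N1.N0=(suspect,v1) N1.N1=(alive,v0) N1.N2=(dead,v1) N1.N3=(alive,v0) | N0.N0=(suspect,v1) N0.N1=(alive,v0) N0.N2=(dead,v1) N0.N3=(alive,v0)
Op 9: gossip N2<->N3 -> N2.N0=(suspect,v1) N2.N1=(alive,v0) N2.N2=(dead,v1) N2.N3=(alive,v0) | N3.N0=(suspect,v1) N3.N1=(alive,v0) N3.N2=(dead,v1) N3.N3=(alive,v0)
Op 10: N3 marks N0=alive -> (alive,v2)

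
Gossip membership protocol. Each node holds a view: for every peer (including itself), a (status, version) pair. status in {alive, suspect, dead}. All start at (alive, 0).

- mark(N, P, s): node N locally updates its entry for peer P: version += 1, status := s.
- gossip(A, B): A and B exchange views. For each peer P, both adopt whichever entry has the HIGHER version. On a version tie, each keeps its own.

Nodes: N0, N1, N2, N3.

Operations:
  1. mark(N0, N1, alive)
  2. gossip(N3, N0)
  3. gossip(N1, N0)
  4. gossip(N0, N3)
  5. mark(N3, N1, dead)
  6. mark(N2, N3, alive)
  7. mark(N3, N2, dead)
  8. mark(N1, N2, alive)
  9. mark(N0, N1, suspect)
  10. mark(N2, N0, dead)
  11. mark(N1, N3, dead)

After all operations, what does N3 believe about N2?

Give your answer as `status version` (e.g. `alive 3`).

Answer: dead 1

Derivation:
Op 1: N0 marks N1=alive -> (alive,v1)
Op 2: gossip N3<->N0 -> N3.N0=(alive,v0) N3.N1=(alive,v1) N3.N2=(alive,v0) N3.N3=(alive,v0) | N0.N0=(alive,v0) N0.N1=(alive,v1) N0.N2=(alive,v0) N0.N3=(alive,v0)
Op 3: gossip N1<->N0 -> N1.N0=(alive,v0) N1.N1=(alive,v1) N1.N2=(alive,v0) N1.N3=(alive,v0) | N0.N0=(alive,v0) N0.N1=(alive,v1) N0.N2=(alive,v0) N0.N3=(alive,v0)
Op 4: gossip N0<->N3 -> N0.N0=(alive,v0) N0.N1=(alive,v1) N0.N2=(alive,v0) N0.N3=(alive,v0) | N3.N0=(alive,v0) N3.N1=(alive,v1) N3.N2=(alive,v0) N3.N3=(alive,v0)
Op 5: N3 marks N1=dead -> (dead,v2)
Op 6: N2 marks N3=alive -> (alive,v1)
Op 7: N3 marks N2=dead -> (dead,v1)
Op 8: N1 marks N2=alive -> (alive,v1)
Op 9: N0 marks N1=suspect -> (suspect,v2)
Op 10: N2 marks N0=dead -> (dead,v1)
Op 11: N1 marks N3=dead -> (dead,v1)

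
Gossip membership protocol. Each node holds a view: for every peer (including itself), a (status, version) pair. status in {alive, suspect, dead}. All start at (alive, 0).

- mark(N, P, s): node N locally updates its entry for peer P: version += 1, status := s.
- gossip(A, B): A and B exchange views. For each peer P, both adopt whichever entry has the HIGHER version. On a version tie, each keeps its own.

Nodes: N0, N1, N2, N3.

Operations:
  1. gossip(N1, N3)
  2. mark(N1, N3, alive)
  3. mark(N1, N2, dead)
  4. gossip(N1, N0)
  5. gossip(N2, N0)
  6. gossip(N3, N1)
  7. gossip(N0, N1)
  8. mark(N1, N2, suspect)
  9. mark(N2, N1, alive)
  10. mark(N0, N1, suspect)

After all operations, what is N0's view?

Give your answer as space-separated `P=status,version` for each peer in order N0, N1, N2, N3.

Answer: N0=alive,0 N1=suspect,1 N2=dead,1 N3=alive,1

Derivation:
Op 1: gossip N1<->N3 -> N1.N0=(alive,v0) N1.N1=(alive,v0) N1.N2=(alive,v0) N1.N3=(alive,v0) | N3.N0=(alive,v0) N3.N1=(alive,v0) N3.N2=(alive,v0) N3.N3=(alive,v0)
Op 2: N1 marks N3=alive -> (alive,v1)
Op 3: N1 marks N2=dead -> (dead,v1)
Op 4: gossip N1<->N0 -> N1.N0=(alive,v0) N1.N1=(alive,v0) N1.N2=(dead,v1) N1.N3=(alive,v1) | N0.N0=(alive,v0) N0.N1=(alive,v0) N0.N2=(dead,v1) N0.N3=(alive,v1)
Op 5: gossip N2<->N0 -> N2.N0=(alive,v0) N2.N1=(alive,v0) N2.N2=(dead,v1) N2.N3=(alive,v1) | N0.N0=(alive,v0) N0.N1=(alive,v0) N0.N2=(dead,v1) N0.N3=(alive,v1)
Op 6: gossip N3<->N1 -> N3.N0=(alive,v0) N3.N1=(alive,v0) N3.N2=(dead,v1) N3.N3=(alive,v1) | N1.N0=(alive,v0) N1.N1=(alive,v0) N1.N2=(dead,v1) N1.N3=(alive,v1)
Op 7: gossip N0<->N1 -> N0.N0=(alive,v0) N0.N1=(alive,v0) N0.N2=(dead,v1) N0.N3=(alive,v1) | N1.N0=(alive,v0) N1.N1=(alive,v0) N1.N2=(dead,v1) N1.N3=(alive,v1)
Op 8: N1 marks N2=suspect -> (suspect,v2)
Op 9: N2 marks N1=alive -> (alive,v1)
Op 10: N0 marks N1=suspect -> (suspect,v1)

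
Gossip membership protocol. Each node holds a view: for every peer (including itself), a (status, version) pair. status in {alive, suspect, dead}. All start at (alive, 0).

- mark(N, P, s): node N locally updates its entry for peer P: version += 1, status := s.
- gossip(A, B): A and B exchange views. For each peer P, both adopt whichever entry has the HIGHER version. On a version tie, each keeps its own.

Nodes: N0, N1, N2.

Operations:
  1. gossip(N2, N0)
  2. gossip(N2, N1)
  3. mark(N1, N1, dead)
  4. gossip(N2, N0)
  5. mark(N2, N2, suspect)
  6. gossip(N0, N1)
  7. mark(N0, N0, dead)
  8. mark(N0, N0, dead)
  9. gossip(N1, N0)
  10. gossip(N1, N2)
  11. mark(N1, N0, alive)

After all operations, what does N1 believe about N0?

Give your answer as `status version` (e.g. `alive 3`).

Op 1: gossip N2<->N0 -> N2.N0=(alive,v0) N2.N1=(alive,v0) N2.N2=(alive,v0) | N0.N0=(alive,v0) N0.N1=(alive,v0) N0.N2=(alive,v0)
Op 2: gossip N2<->N1 -> N2.N0=(alive,v0) N2.N1=(alive,v0) N2.N2=(alive,v0) | N1.N0=(alive,v0) N1.N1=(alive,v0) N1.N2=(alive,v0)
Op 3: N1 marks N1=dead -> (dead,v1)
Op 4: gossip N2<->N0 -> N2.N0=(alive,v0) N2.N1=(alive,v0) N2.N2=(alive,v0) | N0.N0=(alive,v0) N0.N1=(alive,v0) N0.N2=(alive,v0)
Op 5: N2 marks N2=suspect -> (suspect,v1)
Op 6: gossip N0<->N1 -> N0.N0=(alive,v0) N0.N1=(dead,v1) N0.N2=(alive,v0) | N1.N0=(alive,v0) N1.N1=(dead,v1) N1.N2=(alive,v0)
Op 7: N0 marks N0=dead -> (dead,v1)
Op 8: N0 marks N0=dead -> (dead,v2)
Op 9: gossip N1<->N0 -> N1.N0=(dead,v2) N1.N1=(dead,v1) N1.N2=(alive,v0) | N0.N0=(dead,v2) N0.N1=(dead,v1) N0.N2=(alive,v0)
Op 10: gossip N1<->N2 -> N1.N0=(dead,v2) N1.N1=(dead,v1) N1.N2=(suspect,v1) | N2.N0=(dead,v2) N2.N1=(dead,v1) N2.N2=(suspect,v1)
Op 11: N1 marks N0=alive -> (alive,v3)

Answer: alive 3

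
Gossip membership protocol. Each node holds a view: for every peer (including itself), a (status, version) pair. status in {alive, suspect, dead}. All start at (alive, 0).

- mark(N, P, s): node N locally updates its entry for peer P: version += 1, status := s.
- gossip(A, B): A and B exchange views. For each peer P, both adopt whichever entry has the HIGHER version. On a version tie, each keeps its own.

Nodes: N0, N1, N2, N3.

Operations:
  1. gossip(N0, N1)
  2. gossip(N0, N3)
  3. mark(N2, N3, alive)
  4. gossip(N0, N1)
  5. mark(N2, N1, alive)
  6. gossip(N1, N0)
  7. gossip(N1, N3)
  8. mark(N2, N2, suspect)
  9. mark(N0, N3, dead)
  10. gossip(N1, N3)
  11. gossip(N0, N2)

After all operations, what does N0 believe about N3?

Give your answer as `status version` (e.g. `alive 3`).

Op 1: gossip N0<->N1 -> N0.N0=(alive,v0) N0.N1=(alive,v0) N0.N2=(alive,v0) N0.N3=(alive,v0) | N1.N0=(alive,v0) N1.N1=(alive,v0) N1.N2=(alive,v0) N1.N3=(alive,v0)
Op 2: gossip N0<->N3 -> N0.N0=(alive,v0) N0.N1=(alive,v0) N0.N2=(alive,v0) N0.N3=(alive,v0) | N3.N0=(alive,v0) N3.N1=(alive,v0) N3.N2=(alive,v0) N3.N3=(alive,v0)
Op 3: N2 marks N3=alive -> (alive,v1)
Op 4: gossip N0<->N1 -> N0.N0=(alive,v0) N0.N1=(alive,v0) N0.N2=(alive,v0) N0.N3=(alive,v0) | N1.N0=(alive,v0) N1.N1=(alive,v0) N1.N2=(alive,v0) N1.N3=(alive,v0)
Op 5: N2 marks N1=alive -> (alive,v1)
Op 6: gossip N1<->N0 -> N1.N0=(alive,v0) N1.N1=(alive,v0) N1.N2=(alive,v0) N1.N3=(alive,v0) | N0.N0=(alive,v0) N0.N1=(alive,v0) N0.N2=(alive,v0) N0.N3=(alive,v0)
Op 7: gossip N1<->N3 -> N1.N0=(alive,v0) N1.N1=(alive,v0) N1.N2=(alive,v0) N1.N3=(alive,v0) | N3.N0=(alive,v0) N3.N1=(alive,v0) N3.N2=(alive,v0) N3.N3=(alive,v0)
Op 8: N2 marks N2=suspect -> (suspect,v1)
Op 9: N0 marks N3=dead -> (dead,v1)
Op 10: gossip N1<->N3 -> N1.N0=(alive,v0) N1.N1=(alive,v0) N1.N2=(alive,v0) N1.N3=(alive,v0) | N3.N0=(alive,v0) N3.N1=(alive,v0) N3.N2=(alive,v0) N3.N3=(alive,v0)
Op 11: gossip N0<->N2 -> N0.N0=(alive,v0) N0.N1=(alive,v1) N0.N2=(suspect,v1) N0.N3=(dead,v1) | N2.N0=(alive,v0) N2.N1=(alive,v1) N2.N2=(suspect,v1) N2.N3=(alive,v1)

Answer: dead 1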